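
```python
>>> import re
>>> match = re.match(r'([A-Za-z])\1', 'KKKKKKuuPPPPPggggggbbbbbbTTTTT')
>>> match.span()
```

`match` is anchored at position 0; if the pattern doesn't fit there, it returns None.
The match spans [0:2] → 'KK'.

(0, 2)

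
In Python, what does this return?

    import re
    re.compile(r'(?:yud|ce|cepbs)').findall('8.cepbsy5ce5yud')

Alternation tries branches left to right and keeps the first one that lets the overall match succeed at that position.
Scanning left to right: at [2:4] → 'ce'; at [9:11] → 'ce'; at [12:15] → 'yud'.
With no groups in the pattern, `findall` gives back each whole match — 3 here.

['ce', 'ce', 'yud']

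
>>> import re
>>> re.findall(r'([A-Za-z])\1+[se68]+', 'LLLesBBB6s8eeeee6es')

['L', 'B']

`\1` has to match the exact text group 1 already captured.
Matches: at [0:5] match 'LLLes', group 1 = 'L'; at [5:19] match 'BBB6s8eeeee6es', group 1 = 'B'.
One capturing group, so `findall` returns just the captured substring from each match — 2 in all.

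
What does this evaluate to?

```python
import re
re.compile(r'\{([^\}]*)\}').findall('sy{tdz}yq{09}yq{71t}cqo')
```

Walking the string: at [2:7] match '{tdz}', group 1 = 'tdz'; at [9:13] match '{09}', group 1 = '09'; at [15:20] match '{71t}', group 1 = '71t'.
One capturing group, so `findall` returns just the captured substring from each match — 3 in all.

['tdz', '09', '71t']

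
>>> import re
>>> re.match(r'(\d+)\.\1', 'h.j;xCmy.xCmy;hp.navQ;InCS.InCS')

None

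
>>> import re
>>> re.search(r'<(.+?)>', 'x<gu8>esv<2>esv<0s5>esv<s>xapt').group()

Lazy quantifiers expand one character at a time until the remainder of the pattern can match.
The match spans [1:6] → '<gu8>'.

'<gu8>'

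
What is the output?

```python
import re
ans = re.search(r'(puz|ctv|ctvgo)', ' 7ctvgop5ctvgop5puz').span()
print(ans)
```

The regex engine tests alternatives in the order written; an earlier branch that matches wins even if a later one would match more.
`search` walks the string left to right and returns the first match it finds.
The match spans [2:5] → 'ctv'.
Captured: group 1 = 'ctv'.

(2, 5)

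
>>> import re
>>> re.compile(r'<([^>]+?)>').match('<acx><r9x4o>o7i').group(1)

'acx'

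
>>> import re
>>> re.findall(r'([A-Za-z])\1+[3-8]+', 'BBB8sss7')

After group 1 captures some text, `\1` only succeeds where that same text appears again.
Scanning left to right: at [0:4] match 'BBB8', group 1 = 'B'; at [4:8] match 'sss7', group 1 = 's'.
One capturing group, so `findall` returns just the captured substring from each match — 2 in all.

['B', 's']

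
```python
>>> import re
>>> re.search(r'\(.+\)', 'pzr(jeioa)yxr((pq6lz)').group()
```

'(jeioa)yxr((pq6lz)'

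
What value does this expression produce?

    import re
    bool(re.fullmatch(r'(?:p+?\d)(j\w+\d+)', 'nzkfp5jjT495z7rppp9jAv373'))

False

This matches one or more of the literal 'p' (lazy), then a digit (non-capturing group); then a literal 'j', then one or more of a word character, then one or more of a digit (captured).
`re.fullmatch` requires the pattern to consume the entire string.
Here there's no way to consume every character, so the call returns None, and `bool(None)` is False.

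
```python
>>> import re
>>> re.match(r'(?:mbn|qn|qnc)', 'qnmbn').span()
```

`re.match` only tries the pattern at the start of the string.
The match spans [0:2] → 'qn'.

(0, 2)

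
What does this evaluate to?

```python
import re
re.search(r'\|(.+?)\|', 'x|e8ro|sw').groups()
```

The match spans [1:7] → '|e8ro|'.
Captured: group 1 = 'e8ro'.

('e8ro',)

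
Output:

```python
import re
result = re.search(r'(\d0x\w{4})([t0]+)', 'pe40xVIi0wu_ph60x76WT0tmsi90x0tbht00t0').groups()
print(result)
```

('60x76WT', '0t')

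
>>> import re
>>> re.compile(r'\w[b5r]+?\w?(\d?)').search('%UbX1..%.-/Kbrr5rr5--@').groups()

Pattern: a word character, then one or more of one of [b5r] (lazy), then optionally a word character; then optionally a digit (captured).
`re.search` scans for the first position where the pattern succeeds.
The match spans [1:5] → 'UbX1'.
Captured: group 1 = '1'.

('1',)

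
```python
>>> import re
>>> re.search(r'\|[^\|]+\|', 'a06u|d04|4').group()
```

'|d04|'

`re.search` tries every starting position until one works.
The match spans [4:9] → '|d04|'.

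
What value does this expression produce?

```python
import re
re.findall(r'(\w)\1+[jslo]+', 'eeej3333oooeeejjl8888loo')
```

['e', '3', 'e', '8']

`\1` has to match the exact text group 1 already captured.
Scanning left to right: at [0:4] match 'eeej', group 1 = 'e'; at [4:11] match '3333ooo', group 1 = '3'; at [11:17] match 'eeejjl', group 1 = 'e'; at [17:24] match '8888loo', group 1 = '8'.
`findall` collects group 1 from each match (4 total).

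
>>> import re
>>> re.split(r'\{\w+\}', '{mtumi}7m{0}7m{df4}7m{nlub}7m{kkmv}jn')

['', '7m', '7m', '7m', '7m', 'jn']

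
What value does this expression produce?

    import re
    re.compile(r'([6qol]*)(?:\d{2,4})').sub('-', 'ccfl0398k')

'ccf-k'

This matches zero or more of one of [6qol] (captured); then 2 to 4 of a digit (non-capturing group).
Matches: at [3:8] → 'l0398'.
Every occurrence is swapped for '-'.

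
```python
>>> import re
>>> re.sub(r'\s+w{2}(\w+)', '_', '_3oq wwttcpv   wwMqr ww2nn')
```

This matches one or more of whitespace, then exactly 2 of the literal 'w'; then one or more of a word character (captured).
Matches: at [4:12] → ' wwttcpv'; at [12:20] → '   wwMqr'; at [20:26] → ' ww2nn'.
`sub` substitutes '_' at each match site.

'_3oq___'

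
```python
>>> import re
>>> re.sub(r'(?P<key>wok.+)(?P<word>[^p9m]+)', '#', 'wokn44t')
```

'#'

This matches the literal 'wok', then one or more of any character (captured as 'key'); then one or more of any character except [p9m] (captured as 'word').
Matches: at [0:7] → 'wokn44t'.
Every occurrence is swapped for '#'.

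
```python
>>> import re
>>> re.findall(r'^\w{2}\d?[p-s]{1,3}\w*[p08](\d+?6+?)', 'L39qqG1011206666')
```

['66']

The `?` after the quantifier makes it lazy — it takes as little as possible before letting the rest of the pattern try.
One capturing group, so `findall` returns just the captured substring from the one match — 1 in all.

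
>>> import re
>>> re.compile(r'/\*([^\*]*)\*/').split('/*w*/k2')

['', 'w', 'k2']

Matches to split on: at [0:5] → '/*w*/'.
Because the pattern has a capturing group, `split` also inserts each captured text between the pieces.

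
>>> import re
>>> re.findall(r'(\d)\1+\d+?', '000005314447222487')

`\1` has to match the exact text group 1 already captured.
Scanning left to right: at [0:6] match '000005', group 1 = '0'; at [8:12] match '4447', group 1 = '4'; at [12:16] match '2224', group 1 = '2'.
One capturing group, so `findall` returns just the captured substring from each match — 3 in all.

['0', '4', '2']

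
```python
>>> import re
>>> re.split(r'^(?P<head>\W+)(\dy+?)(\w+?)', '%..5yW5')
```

['', '%..', '5y', 'W', '5']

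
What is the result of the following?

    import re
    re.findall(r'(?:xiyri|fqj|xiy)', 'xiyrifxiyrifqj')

['xiyri', 'xiyri', 'fqj']

Branches in `(...|...)` are attempted left-to-right; the first branch that allows the whole pattern to succeed is taken.
`findall` yields the raw match text (3 of them) because the pattern has no groups.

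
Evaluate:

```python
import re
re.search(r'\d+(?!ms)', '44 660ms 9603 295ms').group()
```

'44'

The negative lookahead/lookbehind blocks any match where the forbidden context is present.
`re.search` tries every starting position until one works.
The match spans [0:2] → '44'.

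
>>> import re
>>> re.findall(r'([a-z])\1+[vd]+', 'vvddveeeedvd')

['v', 'e']

`\1` has to match the exact text group 1 already captured.
One capturing group, so `findall` returns just the captured substring from each match — 2 in all.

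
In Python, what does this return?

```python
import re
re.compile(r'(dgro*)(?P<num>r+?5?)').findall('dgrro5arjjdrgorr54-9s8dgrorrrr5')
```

[('dgr', 'r'), ('dgro', 'r')]

Because the quantifier is non-greedy, it stops expanding at the earliest point where the rest of the pattern can succeed.
With 2 capturing groups, `findall` returns a 2-tuple per match.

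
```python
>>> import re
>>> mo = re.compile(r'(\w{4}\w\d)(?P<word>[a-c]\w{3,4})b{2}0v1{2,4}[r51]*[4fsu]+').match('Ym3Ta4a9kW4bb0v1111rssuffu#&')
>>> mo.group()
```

'Ym3Ta4a9kW4bb0v1111rssuffu'

`re.match` only tries the pattern at the start of the string.
The match spans [0:26] → 'Ym3Ta4a9kW4bb0v1111rssuffu'.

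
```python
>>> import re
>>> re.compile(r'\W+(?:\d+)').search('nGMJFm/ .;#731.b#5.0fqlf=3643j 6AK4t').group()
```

'/ .;#731'

The pattern matches one or more of a non-word character; then one or more of a digit (non-capturing group).
`re.search` tries every starting position until one works.
The match spans [6:14] → '/ .;#731'.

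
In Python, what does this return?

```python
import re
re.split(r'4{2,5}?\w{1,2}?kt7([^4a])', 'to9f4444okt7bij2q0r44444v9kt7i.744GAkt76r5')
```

['to9f', 'b', 'ij2q0r', 'i', '.7', '6', 'r5']

This matches 2 to 5 of the literal '4' (lazy), then 1 to 2 of a word character (lazy), then the literal 'kt7'; then any character except [4a] (captured).
Matches to split on: at [4:13] → '4444okt7b'; at [19:30] → '44444v9kt7i'; at [32:40] → '44GAkt76'.
The group in the pattern means `split` returns the separators' captures alongside the pieces.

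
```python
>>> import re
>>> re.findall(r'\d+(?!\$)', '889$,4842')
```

The negative lookahead/lookbehind blocks any match where the forbidden context is present.
Scanning left to right: at [0:2] → '88'; at [5:9] → '4842'.
No capturing groups, so `findall` returns the 2 full match strings.

['88', '4842']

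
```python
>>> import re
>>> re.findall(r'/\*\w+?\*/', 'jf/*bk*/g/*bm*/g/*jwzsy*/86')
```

['/*bk*/', '/*bm*/', '/*jwzsy*/']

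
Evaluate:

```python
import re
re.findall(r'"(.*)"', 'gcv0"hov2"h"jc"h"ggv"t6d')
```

Scanning left to right: at [4:21] match '"hov2"h"jc"h"ggv"', group 1 = 'hov2"h"jc"h"ggv'.
`findall` collects group 1 from the one match (1 total).

['hov2"h"jc"h"ggv']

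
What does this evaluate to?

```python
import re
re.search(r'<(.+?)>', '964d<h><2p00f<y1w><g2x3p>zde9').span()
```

A `+?`/`*?`/`{m,n}?` starts at its minimum and grows only as far as needed for what follows to match.
`search` walks the string left to right and returns the first match it finds.
The match spans [4:7] → '<h>'.
Captured: group 1 = 'h'.

(4, 7)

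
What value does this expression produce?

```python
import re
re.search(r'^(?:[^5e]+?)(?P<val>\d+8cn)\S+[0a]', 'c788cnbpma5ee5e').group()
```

'c788cnbpma'

The match spans [0:10] → 'c788cnbpma'.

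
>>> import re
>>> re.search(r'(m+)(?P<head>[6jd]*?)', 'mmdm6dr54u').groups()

('mm', '')

This matches one or more of a literal 'm' (captured); then zero or more of one of [6jd] (lazy) (captured as 'head').
Unlike `match`, `search` isn't anchored — it looks for the pattern anywhere in the string.
The match spans [0:2] → 'mm'.
Captured: group 1 = 'mm', group 2 = ''.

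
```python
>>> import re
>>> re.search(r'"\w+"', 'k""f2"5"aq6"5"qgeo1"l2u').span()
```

`re.search` scans for the first position where the pattern succeeds.
The match spans [2:6] → '"f2"'.

(2, 6)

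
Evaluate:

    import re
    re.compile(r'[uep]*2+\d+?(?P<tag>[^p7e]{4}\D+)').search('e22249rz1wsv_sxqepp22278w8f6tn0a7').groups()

('9rz1wsv_sxqepp',)

The match spans [0:19] → 'e22249rz1wsv_sxqepp'.
Captured: group 1 = '9rz1wsv_sxqepp'.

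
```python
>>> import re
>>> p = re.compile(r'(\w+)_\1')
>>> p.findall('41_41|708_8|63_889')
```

After group 1 captures some text, `\1` only succeeds where that same text appears again.
Scanning left to right: at [0:5] match '41_41', group 1 = '41'; at [8:11] match '8_8', group 1 = '8'.
With a single group, `findall` returns only what that group captured — 2 items.

['41', '8']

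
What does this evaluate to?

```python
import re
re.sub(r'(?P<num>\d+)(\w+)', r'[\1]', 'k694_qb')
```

'k[694]'

This matches one or more of a digit (captured as 'num'); then one or more of a word character (captured).
The replacement refers to a captured group, so each match is rewritten using its own captured text.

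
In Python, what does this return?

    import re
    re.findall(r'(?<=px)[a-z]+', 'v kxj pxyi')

['yi']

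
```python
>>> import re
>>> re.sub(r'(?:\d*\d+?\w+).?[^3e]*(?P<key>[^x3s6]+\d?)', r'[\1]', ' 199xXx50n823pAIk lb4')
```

' [4]'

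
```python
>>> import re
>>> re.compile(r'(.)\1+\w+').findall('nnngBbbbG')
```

['n']

`\1` is not a pattern — it's the concrete string captured by group 1, re-applied verbatim.
Walking the string: at [0:9] match 'nnngBbbbG', group 1 = 'n'.
`findall` collects group 1 from the one match (1 total).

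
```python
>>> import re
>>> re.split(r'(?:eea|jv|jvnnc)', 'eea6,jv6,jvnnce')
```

['', '6,', '6,', 'nnce']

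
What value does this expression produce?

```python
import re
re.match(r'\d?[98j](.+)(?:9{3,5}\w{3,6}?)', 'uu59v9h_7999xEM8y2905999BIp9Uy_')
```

None

Pattern: optionally a digit, then one of [98j]; then one or more of any character (captured); then 3 to 5 of a literal '9', then 3 to 6 of a word character (lazy) (non-capturing group).
With `match`, the pattern is implicitly anchored at the beginning.
Here the pattern fails at index 0, so the call returns None.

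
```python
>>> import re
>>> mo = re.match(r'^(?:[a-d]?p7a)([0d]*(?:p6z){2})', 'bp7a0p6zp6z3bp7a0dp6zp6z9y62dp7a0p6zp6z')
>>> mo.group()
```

'bp7a0p6zp6z'

The pattern matches anchored at the start of the string; then optionally a character in [a-d], then the literal 'p7a' (non-capturing group); then zero or more of one of [0d], then the literal 'p6z' repeated 2 times (captured).
`re.match` only tries the pattern at the start of the string.
The match spans [0:11] → 'bp7a0p6zp6z'.
Captured: group 1 = '0p6zp6z'.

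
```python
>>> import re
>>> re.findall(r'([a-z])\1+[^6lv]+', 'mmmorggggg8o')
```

['m']

The backreference `\1` re-matches whatever the first group consumed, character for character.
Matches: at [0:12] match 'mmmorggggg8o', group 1 = 'm'.
Because there's exactly one group, `findall` drops the full match and keeps group 1 from the one hit.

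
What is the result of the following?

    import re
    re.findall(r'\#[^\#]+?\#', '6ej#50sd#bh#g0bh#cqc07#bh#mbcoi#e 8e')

['#50sd#', '#g0bh#', '#bh#']

Since nothing is captured, `findall` lists the 3 matched substrings directly.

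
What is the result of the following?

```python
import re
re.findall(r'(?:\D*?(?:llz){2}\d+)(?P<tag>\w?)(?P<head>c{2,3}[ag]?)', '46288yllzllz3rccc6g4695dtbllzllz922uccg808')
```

The pattern matches zero or more of a non-digit (lazy), then the literal 'llz' repeated 2 times, then one or more of a digit (non-capturing group); then optionally a word character (captured as 'tag'); then 2 to 3 of the literal 'c', then optionally one of [ag] (captured as 'head').
Scanning left to right: at [5:17] match 'yllzllz3rccc', groups = ('r', 'ccc'); at [23:39] match 'dtbllzllz922uccg', groups = ('u', 'ccg').
With 2 capturing groups, `findall` returns a 2-tuple per match.

[('r', 'ccc'), ('u', 'ccg')]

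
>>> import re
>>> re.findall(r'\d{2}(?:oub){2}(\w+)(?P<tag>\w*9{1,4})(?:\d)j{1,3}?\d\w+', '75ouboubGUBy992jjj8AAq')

[('GUBy9', '9')]

This matches exactly 2 of a digit, then the literal 'oub' repeated 2 times; then one or more of a word character (captured); then zero or more of a word character, then 1 to 4 of a literal '9' (captured as 'tag'); then a digit (non-capturing group); then 1 to 3 of the literal 'j' (lazy), then a digit, then one or more of a word character.
Matches: at [0:22] match '75ouboubGUBy992jjj8AAq', groups = ('GUBy9', '9').
Multiple groups make `findall` return tuples — one 2-tuple for the one match.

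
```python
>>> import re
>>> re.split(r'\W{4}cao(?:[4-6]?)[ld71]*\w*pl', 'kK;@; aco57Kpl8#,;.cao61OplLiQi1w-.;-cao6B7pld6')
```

['kK;@; aco57Kpl8', 'LiQi1w', 'd6']

The pattern matches exactly 4 of a non-word character, then the literal 'cao'; then optionally a character in [4-6] (non-capturing group); then zero or more of one of [ld71], then zero or more of a word character, then the literal 'pl'.
Splitting on the pattern gives 3 pieces.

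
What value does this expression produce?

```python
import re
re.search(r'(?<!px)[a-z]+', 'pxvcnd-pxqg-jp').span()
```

The negative lookaround is zero-width — it rules out positions where the adjacent text would match, without consuming anything.
The match spans [0:6] → 'pxvcnd'.

(0, 6)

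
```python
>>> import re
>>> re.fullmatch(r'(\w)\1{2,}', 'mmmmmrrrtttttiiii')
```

None

`\1` is not a pattern — it's the concrete string captured by group 1, re-applied verbatim.
`fullmatch` succeeds only if the pattern covers the string from start to end.
Here the string isn't matched end-to-end, so the call returns None.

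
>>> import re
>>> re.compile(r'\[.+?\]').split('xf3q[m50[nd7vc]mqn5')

Each match becomes a cut point; 2 segments remain.

['xf3q', 'mqn5']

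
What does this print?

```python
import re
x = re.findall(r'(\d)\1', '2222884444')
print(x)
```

['2', '2', '8', '4', '4']

The backreference `\1` re-matches whatever the first group consumed, character for character.
Matches: at [0:2] match '22', group 1 = '2'; at [2:4] match '22', group 1 = '2'; at [4:6] match '88', group 1 = '8'; at [6:8] match '44', group 1 = '4'; at [8:10] match '44', group 1 = '4'.
Because there's exactly one group, `findall` drops the full match and keeps group 1 from each hit.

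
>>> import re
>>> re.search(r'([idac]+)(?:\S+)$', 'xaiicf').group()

This matches one or more of one of [idac] (captured); then one or more of a non-whitespace character (non-capturing group); then anchored at the end.
`re.search` scans for the first position where the pattern succeeds.
The match spans [1:6] → 'aiicf'.
Captured: group 1 = 'aiic'.

'aiicf'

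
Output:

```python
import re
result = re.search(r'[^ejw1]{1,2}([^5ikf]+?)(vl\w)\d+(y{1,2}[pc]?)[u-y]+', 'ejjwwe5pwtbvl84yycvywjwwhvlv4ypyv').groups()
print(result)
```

('wtb', 'vl8', 'yyc')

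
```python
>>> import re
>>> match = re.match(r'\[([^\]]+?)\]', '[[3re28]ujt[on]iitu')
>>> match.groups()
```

The match spans [0:8] → '[[3re28]'.
Captured: group 1 = '[3re28'.

('[3re28',)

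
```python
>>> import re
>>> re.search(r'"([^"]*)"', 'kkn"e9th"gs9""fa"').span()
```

(3, 9)

`re.search` tries every starting position until one works.
The match spans [3:9] → '"e9th"'.
Captured: group 1 = 'e9th'.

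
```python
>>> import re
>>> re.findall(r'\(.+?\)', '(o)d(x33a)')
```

No capturing groups, so `findall` returns the 2 full match strings.

['(o)', '(x33a)']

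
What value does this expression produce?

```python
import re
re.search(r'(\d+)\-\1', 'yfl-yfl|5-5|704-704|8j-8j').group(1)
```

'5'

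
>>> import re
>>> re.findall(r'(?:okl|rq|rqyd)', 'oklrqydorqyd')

['okl', 'rq', 'rq']

The regex engine tests alternatives in the order written; an earlier branch that matches wins even if a later one would match more.
Scanning left to right: at [0:3] → 'okl'; at [3:5] → 'rq'; at [8:10] → 'rq'.
No capturing groups, so `findall` returns the 3 full match strings.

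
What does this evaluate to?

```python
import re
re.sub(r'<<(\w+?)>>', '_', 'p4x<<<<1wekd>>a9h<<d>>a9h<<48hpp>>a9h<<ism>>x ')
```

Every occurrence is swapped for '_'.

'p4x<<_a9h_a9h_a9h_x '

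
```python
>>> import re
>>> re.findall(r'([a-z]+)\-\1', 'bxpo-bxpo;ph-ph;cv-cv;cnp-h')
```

['bxpo', 'ph', 'cv']

`\1` is not a pattern — it's the concrete string captured by group 1, re-applied verbatim.
Walking the string: at [0:9] match 'bxpo-bxpo', group 1 = 'bxpo'; at [10:15] match 'ph-ph', group 1 = 'ph'; at [16:21] match 'cv-cv', group 1 = 'cv'.
`findall` collects group 1 from each match (3 total).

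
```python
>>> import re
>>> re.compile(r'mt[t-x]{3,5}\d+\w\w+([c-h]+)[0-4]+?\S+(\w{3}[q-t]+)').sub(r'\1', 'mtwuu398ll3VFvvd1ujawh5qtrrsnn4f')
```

'dnn4f'

The replacement refers to a captured group, so each match is rewritten using its own captured text.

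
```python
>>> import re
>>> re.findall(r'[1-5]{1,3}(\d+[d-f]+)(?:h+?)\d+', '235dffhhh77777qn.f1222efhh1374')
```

['5dff', '2ef']

The pattern matches 1 to 3 of a character in [1-5]; then one or more of a digit, then one or more of a character in [d-f] (captured); then one or more of a literal 'h' (lazy) (non-capturing group); then one or more of a digit.
Walking the string: at [0:14] match '235dffhhh77777', group 1 = '5dff'; at [18:30] match '1222efhh1374', group 1 = '2ef'.
One capturing group, so `findall` returns just the captured substring from each match — 2 in all.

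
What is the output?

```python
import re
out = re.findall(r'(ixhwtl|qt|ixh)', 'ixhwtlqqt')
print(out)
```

['ixhwtl', 'qt']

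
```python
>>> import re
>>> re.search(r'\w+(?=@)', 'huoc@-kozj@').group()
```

'huoc'

Lookahead/lookbehind check context without consuming it, so the matched span excludes the asserted characters.
`search` walks the string left to right and returns the first match it finds.
The match spans [0:4] → 'huoc'.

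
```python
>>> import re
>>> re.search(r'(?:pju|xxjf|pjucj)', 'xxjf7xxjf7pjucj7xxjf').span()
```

(0, 4)

Unlike `match`, `search` isn't anchored — it looks for the pattern anywhere in the string.
The match spans [0:4] → 'xxjf'.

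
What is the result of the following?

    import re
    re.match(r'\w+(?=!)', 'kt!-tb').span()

(0, 2)

Lookahead/lookbehind check context without consuming it, so the matched span excludes the asserted characters.
`match` is anchored at position 0; if the pattern doesn't fit there, it returns None.
The match spans [0:2] → 'kt'.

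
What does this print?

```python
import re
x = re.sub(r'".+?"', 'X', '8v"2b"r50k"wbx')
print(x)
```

8vXr50k"wbx

A `+?`/`*?`/`{m,n}?` starts at its minimum and grows only as far as needed for what follows to match.
Every occurrence is swapped for 'X'.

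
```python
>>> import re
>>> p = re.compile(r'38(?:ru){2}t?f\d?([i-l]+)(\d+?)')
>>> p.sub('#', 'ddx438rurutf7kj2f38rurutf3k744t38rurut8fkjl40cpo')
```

'ddx4#f#44t38rurut8fkjl40cpo'

This matches the literal '38', then the literal 'ru' repeated 2 times; then optionally a literal 't', then a literal 'f', then optionally a digit; then one or more of a character in [i-l] (captured); then one or more of a digit (lazy) (captured).
A `+?`/`*?`/`{m,n}?` starts at its minimum and grows only as far as needed for what follows to match.
Matches: at [4:16] → '38rurutf7kj2'; at [17:28] → '38rurutf3k7'.
Every occurrence is swapped for '#'.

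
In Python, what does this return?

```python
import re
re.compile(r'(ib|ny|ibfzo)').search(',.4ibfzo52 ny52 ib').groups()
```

('ib',)

Alternation tries branches left to right and keeps the first one that lets the overall match succeed at that position.
`re.search` scans for the first position where the pattern succeeds.
The match spans [3:5] → 'ib'.
Captured: group 1 = 'ib'.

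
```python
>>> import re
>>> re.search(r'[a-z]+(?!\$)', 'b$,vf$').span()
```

(3, 4)

The negative lookahead/lookbehind blocks any match where the forbidden context is present.
The match spans [3:4] → 'v'.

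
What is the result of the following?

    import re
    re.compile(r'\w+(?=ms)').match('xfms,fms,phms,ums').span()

(0, 2)

Lookahead/lookbehind check context without consuming it, so the matched span excludes the asserted characters.
`re.match` won't scan ahead — the pattern has to work from the very first character.
The match spans [0:2] → 'xf'.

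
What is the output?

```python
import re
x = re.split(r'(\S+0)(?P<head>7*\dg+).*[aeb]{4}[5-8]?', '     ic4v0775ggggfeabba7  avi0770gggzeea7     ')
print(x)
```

Pattern: one or more of a non-whitespace character, then the literal '0' (captured); then zero or more of a literal '7', then a digit, then one or more of the literal 'g' (captured as 'head'); then zero or more of any character, then exactly 4 of one of [aeb], then optionally a character in [5-8].
Matches to split on: at [5:24] → 'ic4v0775ggggfeabba7'.
`re.split` interleaves the captured-group text with the surrounding fragments.

['     ', 'ic4v0', '775gggg', '  avi0770gggzeea7     ']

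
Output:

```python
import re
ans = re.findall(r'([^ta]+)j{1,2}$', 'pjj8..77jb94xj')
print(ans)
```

Pattern: one or more of any character except [ta] (captured); then 1 to 2 of a literal 'j'; then anchored at the end.
`findall` collects group 1 from the one match (1 total).

['pjj8..77jb94x']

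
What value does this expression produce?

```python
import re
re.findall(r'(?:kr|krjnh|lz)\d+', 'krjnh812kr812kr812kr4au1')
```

['krjnh812', 'kr812', 'kr812', 'kr4']

With no groups in the pattern, `findall` gives back each whole match — 4 here.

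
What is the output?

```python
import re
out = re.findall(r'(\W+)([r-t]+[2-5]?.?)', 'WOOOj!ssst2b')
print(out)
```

This matches one or more of a non-word character (captured); then one or more of a character in [r-t], then optionally a character in [2-5], then optionally any character (captured).
Matches: at [5:12] match '!ssst2b', groups = ('!', 'ssst2b').
2 groups means the one result is a tuple of 2 captured strings — 1 here.

[('!', 'ssst2b')]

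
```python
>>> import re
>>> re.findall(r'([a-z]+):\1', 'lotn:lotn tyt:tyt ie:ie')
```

['lotn', 'tyt', 'ie']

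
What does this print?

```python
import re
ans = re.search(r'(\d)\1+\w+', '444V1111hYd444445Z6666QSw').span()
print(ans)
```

(0, 25)

`\1` is not a pattern — it's the concrete string captured by group 1, re-applied verbatim.
The match spans [0:25] → '444V1111hYd444445Z6666QSw'.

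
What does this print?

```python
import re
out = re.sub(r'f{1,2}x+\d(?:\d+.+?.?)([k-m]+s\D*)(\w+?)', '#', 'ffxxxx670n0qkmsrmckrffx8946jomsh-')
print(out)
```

The `?` after the quantifier makes it lazy — it takes as little as possible before letting the rest of the pattern try.
Every occurrence is swapped for '#'.

#946jomsh-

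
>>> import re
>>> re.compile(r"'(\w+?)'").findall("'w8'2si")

Scanning left to right: at [0:4] match "'w8'", group 1 = 'w8'.
With a single group, `findall` returns only what that group captured — 1 item.

['w8']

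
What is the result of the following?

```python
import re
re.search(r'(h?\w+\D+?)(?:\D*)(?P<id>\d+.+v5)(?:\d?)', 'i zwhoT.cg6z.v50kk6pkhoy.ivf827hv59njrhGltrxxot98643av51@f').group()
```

Pattern: optionally a literal 'h', then one or more of a word character, then one or more of a non-digit (lazy) (captured); then zero or more of a non-digit (non-capturing group); then one or more of a digit, then one or more of any character, then the literal 'v5' (captured as 'id'); then optionally a digit (non-capturing group).
`re.search` scans for the first position where the pattern succeeds.
The match spans [0:56] → 'i zwhoT.cg6z.v50kk6pkhoy.ivf827hv59njrhGltrxxot98643av51'.
Captured: group 1 = 'i ', group 2 = '6z.v50kk6pkhoy.ivf827hv59njrhGltrxxot98643av5'.

'i zwhoT.cg6z.v50kk6pkhoy.ivf827hv59njrhGltrxxot98643av51'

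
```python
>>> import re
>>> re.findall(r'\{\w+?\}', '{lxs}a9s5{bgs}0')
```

Scanning left to right: at [0:5] → '{lxs}'; at [9:14] → '{bgs}'.
No capturing groups, so `findall` returns the 2 full match strings.

['{lxs}', '{bgs}']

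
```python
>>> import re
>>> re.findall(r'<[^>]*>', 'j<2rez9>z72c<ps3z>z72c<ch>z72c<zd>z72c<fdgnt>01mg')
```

With no groups in the pattern, `findall` gives back each whole match — 5 here.

['<2rez9>', '<ps3z>', '<ch>', '<zd>', '<fdgnt>']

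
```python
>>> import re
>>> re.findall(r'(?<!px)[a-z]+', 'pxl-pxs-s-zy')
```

Because the assertion is negative and zero-width, positions next to the forbidden text are skipped.
Scanning left to right: at [0:3] → 'pxl'; at [4:7] → 'pxs'; at [8:9] → 's'; at [10:12] → 'zy'.
With no groups in the pattern, `findall` gives back each whole match — 4 here.

['pxl', 'pxs', 's', 'zy']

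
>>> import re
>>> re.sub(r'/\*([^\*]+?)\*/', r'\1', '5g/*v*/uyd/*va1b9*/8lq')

'5gvuydva1b98lq'

`\1` in the replacement pulls in group 1's text for each match.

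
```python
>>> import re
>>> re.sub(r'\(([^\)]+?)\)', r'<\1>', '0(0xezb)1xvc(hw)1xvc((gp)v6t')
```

Matches: at [1:8] → '(0xezb)'; at [12:16] → '(hw)'; at [20:25] → '((gp)'.
Each match is replaced using the text its own group 1 captured.

'0<0xezb>1xvc<hw>1xvc<(gp>v6t'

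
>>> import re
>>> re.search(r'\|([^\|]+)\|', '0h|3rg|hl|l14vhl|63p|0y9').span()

(2, 7)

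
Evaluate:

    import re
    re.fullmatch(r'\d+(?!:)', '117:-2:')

None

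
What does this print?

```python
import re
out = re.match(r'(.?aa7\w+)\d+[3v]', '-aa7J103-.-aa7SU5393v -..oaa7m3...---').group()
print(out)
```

-aa7J103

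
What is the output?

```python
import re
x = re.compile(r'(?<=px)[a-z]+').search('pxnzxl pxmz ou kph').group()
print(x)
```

nzxl

The `(?=…)`/`(?<=…)` assertion just peeks at neighbouring text; it doesn't advance the match position.
`re.search` tries every starting position until one works.
The match spans [2:6] → 'nzxl'.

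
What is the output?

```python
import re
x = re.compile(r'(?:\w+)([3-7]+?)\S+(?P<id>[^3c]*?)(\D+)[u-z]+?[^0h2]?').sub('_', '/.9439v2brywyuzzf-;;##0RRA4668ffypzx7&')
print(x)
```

Pattern: one or more of a word character (non-capturing group); then one or more of a character in [3-7] (lazy) (captured); then one or more of a non-whitespace character; then zero or more of any character except [3c] (lazy) (captured as 'id'); then one or more of a non-digit (captured); then one or more of a character in [u-z] (lazy), then optionally any character except [0h2].
`sub` substitutes '_' at each match site.

/._&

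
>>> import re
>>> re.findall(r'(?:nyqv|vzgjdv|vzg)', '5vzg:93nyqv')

['vzg', 'nyqv']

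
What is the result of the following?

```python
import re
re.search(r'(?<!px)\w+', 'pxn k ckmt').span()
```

`(?!…)`/`(?<!…)` only lets a position through if the neighbouring text does NOT match; no characters are consumed.
`re.search` scans for the first position where the pattern succeeds.
The match spans [0:3] → 'pxn'.

(0, 3)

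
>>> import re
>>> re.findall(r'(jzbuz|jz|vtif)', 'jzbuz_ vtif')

['jzbuz', 'vtif']

Alternation isn't longest-match — the leftmost alternative that fits at this position is chosen.
With a single group, `findall` returns only what that group captured — 2 items.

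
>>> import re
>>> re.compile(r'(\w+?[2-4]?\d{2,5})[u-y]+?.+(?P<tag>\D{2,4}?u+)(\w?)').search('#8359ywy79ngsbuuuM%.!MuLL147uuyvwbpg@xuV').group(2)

'@xu'

Pattern: one or more of a word character (lazy), then optionally a character in [2-4], then 2 to 5 of a digit (captured); then one or more of a character in [u-y] (lazy); then one or more of any character; then 2 to 4 of a non-digit (lazy), then one or more of a literal 'u' (captured as 'tag'); then optionally a word character (captured).
`re.search` scans for the first position where the pattern succeeds.
The match spans [1:40] → '8359ywy79ngsbuuuM%.!MuLL147uuyvwbpg@xuV'.
Captured: group 1 = '8359', group 2 = '@xu', group 3 = 'V'.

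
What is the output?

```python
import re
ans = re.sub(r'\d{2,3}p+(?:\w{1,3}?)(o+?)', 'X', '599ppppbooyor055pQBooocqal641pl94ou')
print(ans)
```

The `?` after the quantifier makes it lazy — it takes as little as possible before letting the rest of the pattern try.
`sub` substitutes 'X' at each match site.

XoyorXoocqalXu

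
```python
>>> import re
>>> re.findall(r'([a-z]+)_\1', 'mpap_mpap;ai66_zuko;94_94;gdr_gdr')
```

['mpap', 'gdr']

`\1` is not a pattern — it's the concrete string captured by group 1, re-applied verbatim.
With a single group, `findall` returns only what that group captured — 2 items.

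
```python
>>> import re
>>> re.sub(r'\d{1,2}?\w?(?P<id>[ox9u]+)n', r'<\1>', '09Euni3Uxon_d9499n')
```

'<u>i<xo>_d<99>'

Pattern: 1 to 2 of a digit (lazy), then optionally a word character; then one or more of one of [ox9u] (captured as 'id'); then a literal 'n'.
A `+?`/`*?`/`{m,n}?` starts at its minimum and grows only as far as needed for what follows to match.
Matches: at [0:5] → '09Eun'; at [6:11] → '3Uxon'; at [13:18] → '9499n'.
Each match is replaced using the text its own group 1 captured.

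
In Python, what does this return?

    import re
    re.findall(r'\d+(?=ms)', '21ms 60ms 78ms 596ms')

The lookaround is zero-width — it requires the adjacent text to match without consuming it, so the asserted text isn't part of the match.
Matches: at [0:2] → '21'; at [5:7] → '60'; at [10:12] → '78'; at [15:18] → '596'.
`findall` yields the raw match text (4 of them) because the pattern has no groups.

['21', '60', '78', '596']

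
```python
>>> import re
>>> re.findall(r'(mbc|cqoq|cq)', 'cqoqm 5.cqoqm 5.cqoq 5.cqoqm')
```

Alternation isn't longest-match — the leftmost alternative that fits at this position is chosen.
Walking the string: at [0:4] match 'cqoq', group 1 = 'cqoq'; at [8:12] match 'cqoq', group 1 = 'cqoq'; at [16:20] match 'cqoq', group 1 = 'cqoq'; at [23:27] match 'cqoq', group 1 = 'cqoq'.
`findall` collects group 1 from each match (4 total).

['cqoq', 'cqoq', 'cqoq', 'cqoq']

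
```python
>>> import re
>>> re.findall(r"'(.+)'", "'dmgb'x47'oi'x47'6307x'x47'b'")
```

["dmgb'x47'oi'x47'6307x'x47'b"]

Walking the string: at [0:29] match "'dmgb'x47'oi'x47'6307x'x47'b'", group 1 = "dmgb'x47'oi'x47'6307x'x47'b".
Because there's exactly one group, `findall` drops the full match and keeps group 1 from the one hit.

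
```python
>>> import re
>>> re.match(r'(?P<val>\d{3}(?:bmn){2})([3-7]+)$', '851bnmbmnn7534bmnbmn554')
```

`re.match` only tries the pattern at the start of the string.
Here position 0 doesn't satisfy it, so the call returns None.

None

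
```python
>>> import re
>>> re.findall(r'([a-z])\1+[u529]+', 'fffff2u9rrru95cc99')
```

['f', 'r', 'c']

After group 1 captures some text, `\1` only succeeds where that same text appears again.
Scanning left to right: at [0:8] match 'fffff2u9', group 1 = 'f'; at [8:14] match 'rrru95', group 1 = 'r'; at [14:18] match 'cc99', group 1 = 'c'.
One capturing group, so `findall` returns just the captured substring from each match — 3 in all.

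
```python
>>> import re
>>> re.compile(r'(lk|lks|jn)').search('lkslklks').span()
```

(0, 2)

Alternation isn't longest-match — the leftmost alternative that fits at this position is chosen.
`search` walks the string left to right and returns the first match it finds.
The match spans [0:2] → 'lk'.
Captured: group 1 = 'lk'.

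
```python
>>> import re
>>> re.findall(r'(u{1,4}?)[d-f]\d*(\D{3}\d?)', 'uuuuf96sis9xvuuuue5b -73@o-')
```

The pattern matches 1 to 4 of a literal 'u' (lazy) (captured); then a character in [d-f], then zero or more of a digit; then exactly 3 of a non-digit, then optionally a digit (captured).
Walking the string: at [0:11] match 'uuuuf96sis9', groups = ('uuuu', 'sis9'); at [13:23] match 'uuuue5b -7', groups = ('uuuu', 'b -7').
With 2 capturing groups, `findall` returns a 2-tuple per match.

[('uuuu', 'sis9'), ('uuuu', 'b -7')]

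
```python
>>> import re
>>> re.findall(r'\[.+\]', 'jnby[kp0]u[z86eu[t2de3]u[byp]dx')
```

['[kp0]u[z86eu[t2de3]u[byp]']

`findall` yields the raw match text (1 of them) because the pattern has no groups.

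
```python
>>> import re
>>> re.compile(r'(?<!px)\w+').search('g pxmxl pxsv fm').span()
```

(0, 1)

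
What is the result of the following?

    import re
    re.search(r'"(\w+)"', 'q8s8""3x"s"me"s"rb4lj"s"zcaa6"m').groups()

('3x',)

The match spans [5:9] → '"3x"'.
Captured: group 1 = '3x'.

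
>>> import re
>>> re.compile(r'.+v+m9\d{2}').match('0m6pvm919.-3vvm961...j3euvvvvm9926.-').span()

`match` is anchored at position 0; if the pattern doesn't fit there, it returns None.
The match spans [0:33] → '0m6pvm919.-3vvm961...j3euvvvvm992'.

(0, 33)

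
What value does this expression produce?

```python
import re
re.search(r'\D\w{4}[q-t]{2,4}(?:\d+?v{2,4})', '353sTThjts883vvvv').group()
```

'sTThjts883vvvv'

The pattern matches a non-digit, then exactly 4 of a word character, then 2 to 4 of a character in [q-t]; then one or more of a digit (lazy), then 2 to 4 of the literal 'v' (non-capturing group).
The match spans [3:17] → 'sTThjts883vvvv'.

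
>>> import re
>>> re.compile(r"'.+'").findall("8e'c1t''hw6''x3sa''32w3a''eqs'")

Walking the string: at [2:30] → "'c1t''hw6''x3sa''32w3a''eqs'".
`findall` yields the raw match text (1 of them) because the pattern has no groups.

["'c1t''hw6''x3sa''32w3a''eqs'"]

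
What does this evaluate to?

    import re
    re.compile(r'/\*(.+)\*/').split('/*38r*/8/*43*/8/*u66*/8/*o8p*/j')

['', '38r*/8/*43*/8/*u66*/8/*o8p', 'j']

With a capturing group present, the delimiter's captured portion is kept in the result list.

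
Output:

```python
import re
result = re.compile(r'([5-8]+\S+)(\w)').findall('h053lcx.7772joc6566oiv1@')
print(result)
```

[('53lcx.7772joc6566oiv', '1')]

This matches one or more of a character in [5-8], then one or more of a non-whitespace character (captured); then a word character (captured).
Walking the string: at [2:23] match '53lcx.7772joc6566oiv1', groups = ('53lcx.7772joc6566oiv', '1').
`findall` packs the 2 group values into a tuple for every match.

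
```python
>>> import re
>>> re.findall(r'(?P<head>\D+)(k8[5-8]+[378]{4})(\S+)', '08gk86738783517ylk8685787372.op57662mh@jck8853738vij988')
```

[('g', 'k8673878', '3517ylk8685787372.op57662mh@jck8853738vij988')]

This matches one or more of a non-digit (captured as 'head'); then the literal 'k8', then one or more of a character in [5-8], then exactly 4 of one of [378] (captured); then one or more of a non-whitespace character (captured).
Scanning left to right: at [2:55] match 'gk86738783517ylk8685787372.op57662mh@jck8853738vij988', groups = ('g', 'k8673878', '3517ylk8685787372.op57662mh@jck8853738vij988').
Multiple groups make `findall` return tuples — one 3-tuple for the one match.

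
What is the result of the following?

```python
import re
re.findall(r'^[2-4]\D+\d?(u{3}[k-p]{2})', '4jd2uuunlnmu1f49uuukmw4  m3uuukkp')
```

Pattern: anchored at the start of the string; then a character in [2-4], then one or more of a non-digit, then optionally a digit; then exactly 3 of the literal 'u', then exactly 2 of a character in [k-p] (captured).
Matches: at [0:9] match '4jd2uuunl', group 1 = 'uuunl'.
`findall` collects group 1 from the one match (1 total).

['uuunl']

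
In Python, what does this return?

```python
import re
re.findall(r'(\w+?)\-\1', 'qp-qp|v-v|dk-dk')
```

['qp', 'v', 'dk']

After group 1 captures some text, `\1` only succeeds where that same text appears again.
With a single group, `findall` returns only what that group captured — 3 items.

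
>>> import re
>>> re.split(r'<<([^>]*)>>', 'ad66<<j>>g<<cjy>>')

['ad66', 'j', 'g', 'cjy', '']

The group in the pattern means `split` returns the separators' captures alongside the pieces.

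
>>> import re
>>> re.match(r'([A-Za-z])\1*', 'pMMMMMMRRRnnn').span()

`match` is anchored at position 0; if the pattern doesn't fit there, it returns None.
The match spans [0:1] → 'p'.

(0, 1)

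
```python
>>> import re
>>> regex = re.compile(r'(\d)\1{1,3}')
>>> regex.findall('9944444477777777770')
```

['9', '4', '4', '7', '7', '7']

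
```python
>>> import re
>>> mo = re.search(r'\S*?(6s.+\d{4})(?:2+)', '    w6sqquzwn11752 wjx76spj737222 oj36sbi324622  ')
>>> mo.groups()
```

('6sqquzwn11752 wjx76spj737222 oj36sbi32462',)

The match spans [4:47] → 'w6sqquzwn11752 wjx76spj737222 oj36sbi324622'.
Captured: group 1 = '6sqquzwn11752 wjx76spj737222 oj36sbi32462'.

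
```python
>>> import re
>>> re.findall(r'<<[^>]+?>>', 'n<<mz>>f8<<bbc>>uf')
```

['<<mz>>', '<<bbc>>']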